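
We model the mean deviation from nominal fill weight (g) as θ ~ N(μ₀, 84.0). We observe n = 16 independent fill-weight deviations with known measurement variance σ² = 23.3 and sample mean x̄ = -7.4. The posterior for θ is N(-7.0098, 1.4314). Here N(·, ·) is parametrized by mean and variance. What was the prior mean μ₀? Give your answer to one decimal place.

μ₀ = 15.5

The posterior mean is a precision-weighted average: μ_n = (τ₀μ₀ + τ_data·x̄)/(τ₀+τ_data), with τ₀=1/σ₀² and τ_data=n/σ².
Here τ₀ = 1/84.0 = 0.011905 and τ_data = 16/23.3 = 0.686695, so τ_n = 0.698600.
Rearranging for μ₀: μ₀ = (μ_n·τ_n − τ_data·x̄)/τ₀ = (-7.0098·0.698600 − 0.686695·-7.4) / 0.011905 = 0.184497/0.011905 ≈ 15.5.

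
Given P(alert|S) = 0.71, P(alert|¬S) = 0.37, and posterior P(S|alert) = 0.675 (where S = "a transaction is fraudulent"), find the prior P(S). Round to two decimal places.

P(S) = 0.52

In odds form, posterior odds = prior odds × likelihood ratio, so prior odds = posterior odds ÷ LR.
Posterior odds = 0.675/(1−0.675) = 2.0769. LR = 0.71/0.37 = 1.9189.
Prior odds = 2.0769/1.9189 = 1.0823, so P(S) = 1.0823/(1+1.0823) ≈ 0.52.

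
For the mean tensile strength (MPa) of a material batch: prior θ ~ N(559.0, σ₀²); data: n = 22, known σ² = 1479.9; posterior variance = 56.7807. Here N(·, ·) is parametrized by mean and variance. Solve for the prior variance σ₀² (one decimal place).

Posterior precision equals prior precision plus data precision: 1/σ_n² = 1/σ₀² + n/σ².
So 1/σ₀² = 1/56.7807 − 22/1479.9 = 0.017612 − 0.014866 = 0.002746.
Hence σ₀² = 1/0.002746 ≈ 364.2.

σ₀² = 364.2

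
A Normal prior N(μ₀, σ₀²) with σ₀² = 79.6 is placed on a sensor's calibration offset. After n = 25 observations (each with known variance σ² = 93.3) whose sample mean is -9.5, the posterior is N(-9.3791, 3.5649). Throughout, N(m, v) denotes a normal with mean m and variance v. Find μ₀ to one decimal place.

With known observation variance, the Normal–Normal posterior has precision τ_n = τ₀ + n/σ² and mean μ_n = (τ₀μ₀ + (n/σ²)x̄)/τ_n.
Here τ₀ = 1/79.6 = 0.012563 and τ_data = 25/93.3 = 0.267953, so τ_n = 0.280516.
Rearranging for μ₀: μ₀ = (μ_n·τ_n − τ_data·x̄)/τ₀ = (-9.3791·0.280516 − 0.267953·-9.5) / 0.012563 = -0.085434/0.012563 ≈ -6.8.

μ₀ = -6.8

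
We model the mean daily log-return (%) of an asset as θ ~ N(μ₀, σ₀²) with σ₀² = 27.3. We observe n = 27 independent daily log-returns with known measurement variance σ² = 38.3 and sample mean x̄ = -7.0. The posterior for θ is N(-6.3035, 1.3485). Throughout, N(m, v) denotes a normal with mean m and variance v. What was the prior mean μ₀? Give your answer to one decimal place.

With known observation variance, the Normal–Normal posterior has precision τ_n = τ₀ + n/σ² and mean μ_n = (τ₀μ₀ + (n/σ²)x̄)/τ_n.
Here τ₀ = 1/27.3 = 0.036630 and τ_data = 27/38.3 = 0.704961, so τ_n = 0.741591.
Rearranging for μ₀: μ₀ = (μ_n·τ_n − τ_data·x̄)/τ₀ = (-6.3035·0.741591 − 0.704961·-7.0) / 0.036630 = 0.260108/0.036630 ≈ 7.1.

μ₀ = 7.1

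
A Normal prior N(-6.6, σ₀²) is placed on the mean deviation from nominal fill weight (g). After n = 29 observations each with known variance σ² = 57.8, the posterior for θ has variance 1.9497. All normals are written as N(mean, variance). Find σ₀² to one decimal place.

For the Normal–Normal model with known σ², precisions add: τ_n = τ₀ + n/σ².
So 1/σ₀² = 1/1.9497 − 29/57.8 = 0.512899 − 0.501730 = 0.011169.
Hence σ₀² = 1/0.011169 ≈ 89.5.

σ₀² = 89.5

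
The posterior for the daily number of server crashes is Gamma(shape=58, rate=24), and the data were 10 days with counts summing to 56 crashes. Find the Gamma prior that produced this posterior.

A Gamma(α, β) prior (rate parametrization) on a Poisson rate with n observations summing to S gives posterior Gamma(α+S, β+n).
So α = 58 − 56 = 2 and β = 24 − 10 = 14.

Gamma(shape=2, rate=14)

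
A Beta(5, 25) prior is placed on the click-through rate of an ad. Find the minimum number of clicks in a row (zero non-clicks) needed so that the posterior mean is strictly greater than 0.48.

k = 19

After k clicks and 0 non-clicks the posterior is Beta(5+k, 25), with mean (5+k)/(5+25+k).
Set (5+k)/(30+k) > 0.48 and solve: k > (0.48·30 − 5)/(1 − 0.48) = 18.077.
The smallest integer exceeding 18.077 is 19.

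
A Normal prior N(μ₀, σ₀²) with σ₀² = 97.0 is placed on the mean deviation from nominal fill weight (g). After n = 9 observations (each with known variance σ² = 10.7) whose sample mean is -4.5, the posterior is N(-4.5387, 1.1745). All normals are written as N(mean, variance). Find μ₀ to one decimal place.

μ₀ = -7.7

The posterior mean is a precision-weighted average: μ_n = (τ₀μ₀ + τ_data·x̄)/(τ₀+τ_data), with τ₀=1/σ₀² and τ_data=n/σ².
Here τ₀ = 1/97.0 = 0.010309 and τ_data = 9/10.7 = 0.841121, so τ_n = 0.851430.
Rearranging for μ₀: μ₀ = (μ_n·τ_n − τ_data·x̄)/τ₀ = (-4.5387·0.851430 − 0.841121·-4.5) / 0.010309 = -0.079341/0.010309 ≈ -7.7.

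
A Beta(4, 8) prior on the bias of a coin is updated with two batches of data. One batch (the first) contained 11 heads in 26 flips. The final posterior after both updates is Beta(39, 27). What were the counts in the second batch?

24 heads and 4 tails

Because Beta–binomial updating is additive in the counts, the combined data contributed (α_post−α_prior, β_post−β_prior) successes and failures.
Total across both batches: 39−4=35 heads, 27−8=19 tails.
Subtract the first batch: 35−11=24 heads and 19−15=4 tails.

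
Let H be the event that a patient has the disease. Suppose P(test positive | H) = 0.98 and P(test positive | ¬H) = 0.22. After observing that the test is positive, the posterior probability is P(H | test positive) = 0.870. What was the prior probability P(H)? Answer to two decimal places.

P(H) = 0.60

In odds form, posterior odds = prior odds × likelihood ratio, so prior odds = posterior odds ÷ LR.
Posterior odds = 0.870/(1−0.870) = 6.6923. LR = 0.98/0.22 = 4.4545.
Prior odds = 6.6923/4.4545 = 1.5024, so P(H) = 1.5024/(1+1.5024) ≈ 0.60.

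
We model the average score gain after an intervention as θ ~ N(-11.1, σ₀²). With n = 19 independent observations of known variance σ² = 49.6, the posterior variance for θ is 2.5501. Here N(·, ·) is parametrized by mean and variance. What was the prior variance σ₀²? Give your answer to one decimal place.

σ₀² = 110.2

For the Normal–Normal model with known σ², precisions add: τ_n = τ₀ + n/σ².
So 1/σ₀² = 1/2.5501 − 19/49.6 = 0.392141 − 0.383065 = 0.009076.
Hence σ₀² = 1/0.009076 ≈ 110.2.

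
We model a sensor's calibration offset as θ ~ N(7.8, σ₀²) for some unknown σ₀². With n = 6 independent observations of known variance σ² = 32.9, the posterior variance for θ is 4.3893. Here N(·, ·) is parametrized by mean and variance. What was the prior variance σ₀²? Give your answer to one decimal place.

σ₀² = 22.0

For the Normal–Normal model with known σ², precisions add: τ_n = τ₀ + n/σ².
So 1/σ₀² = 1/4.3893 − 6/32.9 = 0.227827 − 0.182371 = 0.045456.
Hence σ₀² = 1/0.045456 ≈ 22.0.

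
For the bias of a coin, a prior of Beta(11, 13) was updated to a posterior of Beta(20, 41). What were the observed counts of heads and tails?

9 heads and 28 tails

Under Beta–binomial conjugacy the posterior parameters are (α+s, β+f).
Match parameters: s=20−11=9, f=41−13=28.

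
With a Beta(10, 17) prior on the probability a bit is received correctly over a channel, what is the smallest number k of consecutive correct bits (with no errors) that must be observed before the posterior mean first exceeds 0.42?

After k correct bits and 0 errors the posterior is Beta(10+k, 17), with mean (10+k)/(10+17+k).
Set (10+k)/(27+k) > 0.42 and solve: k > (0.42·27 − 10)/(1 − 0.42) = 2.310.
The smallest integer exceeding 2.310 is 3.

k = 3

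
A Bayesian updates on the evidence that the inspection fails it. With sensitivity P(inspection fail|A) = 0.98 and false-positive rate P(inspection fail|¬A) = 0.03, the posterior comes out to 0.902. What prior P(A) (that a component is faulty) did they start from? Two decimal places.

Bayes' rule in odds form gives O(A|E) = O(A)·[P(E|A)/P(E|¬A)], hence O(A) = O(A|E)/LR.
Posterior odds = 0.902/(1−0.902) = 9.2041. LR = 0.98/0.03 = 32.6667.
Prior odds = 9.2041/32.6667 = 0.2818, so P(A) = 0.2818/(1+0.2818) ≈ 0.22.

P(A) = 0.22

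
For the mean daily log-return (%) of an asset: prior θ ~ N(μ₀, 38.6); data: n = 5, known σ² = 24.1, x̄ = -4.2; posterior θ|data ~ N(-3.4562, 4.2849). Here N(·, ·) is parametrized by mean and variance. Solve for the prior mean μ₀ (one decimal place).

μ₀ = 2.5

With known observation variance, the Normal–Normal posterior has precision τ_n = τ₀ + n/σ² and mean μ_n = (τ₀μ₀ + (n/σ²)x̄)/τ_n.
Here τ₀ = 1/38.6 = 0.025907 and τ_data = 5/24.1 = 0.207469, so τ_n = 0.233376.
Rearranging for μ₀: μ₀ = (μ_n·τ_n − τ_data·x̄)/τ₀ = (-3.4562·0.233376 − 0.207469·-4.2) / 0.025907 = 0.064776/0.025907 ≈ 2.5.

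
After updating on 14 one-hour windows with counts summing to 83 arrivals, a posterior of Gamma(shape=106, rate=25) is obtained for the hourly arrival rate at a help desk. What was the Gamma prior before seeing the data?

Gamma(shape=23, rate=11)

A Gamma(α, β) prior (rate parametrization) on a Poisson rate with n observations summing to S gives posterior Gamma(α+S, β+n).
So α = 106 − 83 = 23 and β = 25 − 14 = 11.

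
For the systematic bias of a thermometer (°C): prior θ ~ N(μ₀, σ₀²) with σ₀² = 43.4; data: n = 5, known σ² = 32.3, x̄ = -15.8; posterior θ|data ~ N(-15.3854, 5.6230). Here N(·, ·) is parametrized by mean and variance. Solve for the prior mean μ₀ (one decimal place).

μ₀ = -12.6

With known observation variance, the Normal–Normal posterior has precision τ_n = τ₀ + n/σ² and mean μ_n = (τ₀μ₀ + (n/σ²)x̄)/τ_n.
Here τ₀ = 1/43.4 = 0.023041 and τ_data = 5/32.3 = 0.154799, so τ_n = 0.177840.
Rearranging for μ₀: μ₀ = (μ_n·τ_n − τ_data·x̄)/τ₀ = (-15.3854·0.177840 − 0.154799·-15.8) / 0.023041 = -0.290315/0.023041 ≈ -12.6.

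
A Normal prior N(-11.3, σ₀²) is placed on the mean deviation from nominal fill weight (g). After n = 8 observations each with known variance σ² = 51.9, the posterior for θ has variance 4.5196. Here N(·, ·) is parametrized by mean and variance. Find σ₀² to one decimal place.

σ₀² = 14.9

Posterior precision equals prior precision plus data precision: 1/σ_n² = 1/σ₀² + n/σ².
So 1/σ₀² = 1/4.5196 − 8/51.9 = 0.221259 − 0.154143 = 0.067116.
Hence σ₀² = 1/0.067116 ≈ 14.9.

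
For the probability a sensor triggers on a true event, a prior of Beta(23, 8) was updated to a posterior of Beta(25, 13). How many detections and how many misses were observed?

2 detections and 5 misses

Under Beta–binomial conjugacy the posterior parameters are (a+s, b+f).
Match parameters: s=25−23=2, f=13−8=5.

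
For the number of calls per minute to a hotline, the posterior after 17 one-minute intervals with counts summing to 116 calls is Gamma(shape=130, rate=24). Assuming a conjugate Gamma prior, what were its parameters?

Gamma(shape=14, rate=7)

Gamma–Poisson conjugacy: posterior shape = α + Σxᵢ, posterior rate = β + n.
So α = 130 − 116 = 14 and β = 24 − 17 = 7.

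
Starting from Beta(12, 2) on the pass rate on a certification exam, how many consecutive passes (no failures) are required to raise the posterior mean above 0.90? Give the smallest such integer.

k = 7

After k passes and 0 failures the posterior is Beta(12+k, 2), with mean (12+k)/(12+2+k).
Set (12+k)/(14+k) > 0.90 and solve: k > (0.90·14 − 12)/(1 − 0.90) = 6.000.
The smallest integer exceeding 6.000 is 7.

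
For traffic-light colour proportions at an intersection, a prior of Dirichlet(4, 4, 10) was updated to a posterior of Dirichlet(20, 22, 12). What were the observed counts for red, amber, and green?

counts (16, 18, 2)

For a Dirichlet(α) prior with multinomial counts c, the posterior is Dirichlet(α + c) componentwise.
Counts are posterior − prior componentwise: 20−4=16, 22−4=18, 12−10=2.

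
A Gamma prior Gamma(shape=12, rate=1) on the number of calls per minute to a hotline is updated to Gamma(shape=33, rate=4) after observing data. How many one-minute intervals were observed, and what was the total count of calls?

n = 3 one-minute intervals with total 21 calls

Gamma–Poisson conjugacy: posterior shape = α + Σxᵢ, posterior rate = β + n.
Matching: Σxᵢ = 33 − 12 = 21 and n = 4 − 1 = 3.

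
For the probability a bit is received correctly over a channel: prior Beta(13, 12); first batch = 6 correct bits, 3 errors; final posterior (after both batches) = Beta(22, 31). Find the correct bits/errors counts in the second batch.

3 correct bits and 16 errors

Sequential conjugate updates are equivalent to a single update on the pooled data, so total successes = posterior α − prior α and total failures = posterior β − prior β.
Total across both batches: 22−13=9 correct bits, 31−12=19 errors.
Subtract the first batch: 9−6=3 correct bits and 19−3=16 errors.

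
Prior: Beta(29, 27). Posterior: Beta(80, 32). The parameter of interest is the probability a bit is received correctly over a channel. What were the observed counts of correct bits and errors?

Beta is conjugate to the binomial likelihood: posterior = Beta(a+s, b+f).
So s = 80 − 29 = 51 and f = 32 − 27 = 5.

51 correct bits and 5 errors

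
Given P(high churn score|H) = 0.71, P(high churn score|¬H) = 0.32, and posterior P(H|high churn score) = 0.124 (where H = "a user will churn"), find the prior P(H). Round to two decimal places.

P(H) = 0.06

Bayes' rule in odds form gives O(H|E) = O(H)·[P(E|H)/P(E|¬H)], hence O(H) = O(H|E)/LR.
Posterior odds = 0.124/(1−0.124) = 0.1416. LR = 0.71/0.32 = 2.2188.
Prior odds = 0.1416/2.2188 = 0.0638, so P(H) = 0.0638/(1+0.0638) ≈ 0.06.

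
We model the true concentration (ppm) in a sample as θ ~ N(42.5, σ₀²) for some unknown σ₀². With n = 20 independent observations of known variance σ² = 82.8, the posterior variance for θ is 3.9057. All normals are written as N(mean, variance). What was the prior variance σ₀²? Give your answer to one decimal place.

Posterior precision equals prior precision plus data precision: 1/σ_n² = 1/σ₀² + n/σ².
So 1/σ₀² = 1/3.9057 − 20/82.8 = 0.256036 − 0.241546 = 0.014490.
Hence σ₀² = 1/0.014490 ≈ 69.0.

σ₀² = 69.0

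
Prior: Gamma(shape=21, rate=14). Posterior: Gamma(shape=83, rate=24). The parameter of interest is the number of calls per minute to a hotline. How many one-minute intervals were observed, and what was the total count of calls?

Gamma–Poisson conjugacy: posterior shape = α + Σxᵢ, posterior rate = β + n.
Matching: Σxᵢ = 83 − 21 = 62 and n = 24 − 14 = 10.

n = 10 one-minute intervals with total 62 calls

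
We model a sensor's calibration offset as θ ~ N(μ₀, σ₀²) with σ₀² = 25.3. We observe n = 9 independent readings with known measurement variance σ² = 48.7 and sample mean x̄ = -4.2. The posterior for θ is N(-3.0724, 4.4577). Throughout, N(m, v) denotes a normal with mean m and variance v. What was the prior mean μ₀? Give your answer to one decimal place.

μ₀ = 2.2

With known observation variance, the Normal–Normal posterior has precision τ_n = τ₀ + n/σ² and mean μ_n = (τ₀μ₀ + (n/σ²)x̄)/τ_n.
Here τ₀ = 1/25.3 = 0.039526 and τ_data = 9/48.7 = 0.184805, so τ_n = 0.224331.
Rearranging for μ₀: μ₀ = (μ_n·τ_n − τ_data·x̄)/τ₀ = (-3.0724·0.224331 − 0.184805·-4.2) / 0.039526 = 0.086946/0.039526 ≈ 2.2.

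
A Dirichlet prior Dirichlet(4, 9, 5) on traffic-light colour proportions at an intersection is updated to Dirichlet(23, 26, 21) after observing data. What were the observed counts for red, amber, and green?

For a Dirichlet(α) prior with multinomial counts c, the posterior is Dirichlet(α + c) componentwise.
Counts are posterior − prior componentwise: 23−4=19, 26−9=17, 21−5=16.

counts (19, 17, 16)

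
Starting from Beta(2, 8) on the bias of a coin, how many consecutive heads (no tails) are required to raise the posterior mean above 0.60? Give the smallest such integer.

After k heads and 0 tails the posterior is Beta(2+k, 8), with mean (2+k)/(2+8+k).
Set (2+k)/(10+k) > 0.60 and solve: k > (0.60·10 − 2)/(1 − 0.60) = 10.000.
The smallest integer exceeding 10.000 is 11.

k = 11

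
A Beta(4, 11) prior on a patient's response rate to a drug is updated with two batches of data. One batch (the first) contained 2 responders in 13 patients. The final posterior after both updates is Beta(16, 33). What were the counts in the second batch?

Because Beta–binomial updating is additive in the counts, the combined data contributed (α_post−α_prior, β_post−β_prior) successes and failures.
Total across both batches: 16−4=12 responders, 33−11=22 non-responders.
Subtract the first batch: 12−2=10 responders and 22−11=11 non-responders.

10 responders and 11 non-responders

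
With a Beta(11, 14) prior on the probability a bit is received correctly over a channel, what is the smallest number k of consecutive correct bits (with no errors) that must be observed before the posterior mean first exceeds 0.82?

After k correct bits and 0 errors the posterior is Beta(11+k, 14), with mean (11+k)/(11+14+k).
Set (11+k)/(25+k) > 0.82 and solve: k > (0.82·25 − 11)/(1 − 0.82) = 52.778.
The smallest integer exceeding 52.778 is 53.

k = 53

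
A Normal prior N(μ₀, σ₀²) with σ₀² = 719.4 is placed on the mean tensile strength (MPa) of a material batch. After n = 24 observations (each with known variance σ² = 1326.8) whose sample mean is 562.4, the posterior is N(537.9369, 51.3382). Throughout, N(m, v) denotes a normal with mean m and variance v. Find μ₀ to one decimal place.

With known observation variance, the Normal–Normal posterior has precision τ_n = τ₀ + n/σ² and mean μ_n = (τ₀μ₀ + (n/σ²)x̄)/τ_n.
Here τ₀ = 1/719.4 = 0.001390 and τ_data = 24/1326.8 = 0.018089, so τ_n = 0.019479.
Rearranging for μ₀: μ₀ = (μ_n·τ_n − τ_data·x̄)/τ₀ = (537.9369·0.019479 − 0.018089·562.4) / 0.001390 = 0.305219/0.001390 ≈ 219.6.

μ₀ = 219.6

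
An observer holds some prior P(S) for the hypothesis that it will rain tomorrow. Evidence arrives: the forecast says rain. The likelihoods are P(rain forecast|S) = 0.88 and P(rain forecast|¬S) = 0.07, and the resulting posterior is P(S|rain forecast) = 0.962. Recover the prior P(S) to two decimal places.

P(S) = 0.67

Bayes' rule in odds form gives O(S|E) = O(S)·[P(E|S)/P(E|¬S)], hence O(S) = O(S|E)/LR.
Posterior odds = 0.962/(1−0.962) = 25.3158. LR = 0.88/0.07 = 12.5714.
Prior odds = 25.3158/12.5714 = 2.0138, so P(S) = 2.0138/(1+2.0138) ≈ 0.67.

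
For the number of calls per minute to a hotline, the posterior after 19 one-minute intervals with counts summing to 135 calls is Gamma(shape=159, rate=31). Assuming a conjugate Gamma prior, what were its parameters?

Gamma(shape=24, rate=12)

Gamma–Poisson conjugacy: posterior shape = α + Σxᵢ, posterior rate = β + n.
So α = 159 − 135 = 24 and β = 31 − 19 = 12.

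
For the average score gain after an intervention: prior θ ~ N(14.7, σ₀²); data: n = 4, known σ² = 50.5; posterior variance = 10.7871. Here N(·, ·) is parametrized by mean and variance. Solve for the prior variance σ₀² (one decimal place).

Posterior precision equals prior precision plus data precision: 1/σ_n² = 1/σ₀² + n/σ².
So 1/σ₀² = 1/10.7871 − 4/50.5 = 0.092703 − 0.079208 = 0.013495.
Hence σ₀² = 1/0.013495 ≈ 74.1.

σ₀² = 74.1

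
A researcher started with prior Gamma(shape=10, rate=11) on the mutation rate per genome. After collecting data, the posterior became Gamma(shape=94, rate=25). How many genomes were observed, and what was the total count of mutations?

n = 14 genomes with total 84 mutations

Gamma–Poisson conjugacy: posterior shape = α + Σxᵢ, posterior rate = β + n.
Matching: Σxᵢ = 94 − 10 = 84 and n = 25 − 11 = 14.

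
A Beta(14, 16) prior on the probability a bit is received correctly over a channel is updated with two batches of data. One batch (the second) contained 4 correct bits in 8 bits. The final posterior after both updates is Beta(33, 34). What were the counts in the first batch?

15 correct bits and 14 errors

Sequential conjugate updates are equivalent to a single update on the pooled data, so total successes = posterior α − prior α and total failures = posterior β − prior β.
Total across both batches: 33−14=19 correct bits, 34−16=18 errors.
Subtract the second batch: 19−4=15 correct bits and 18−4=14 errors.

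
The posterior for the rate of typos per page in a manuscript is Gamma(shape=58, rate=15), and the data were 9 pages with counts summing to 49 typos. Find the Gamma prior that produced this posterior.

A Gamma(α, β) prior (rate parametrization) on a Poisson rate with n observations summing to S gives posterior Gamma(α+S, β+n).
So α = 58 − 49 = 9 and β = 15 − 9 = 6.

Gamma(shape=9, rate=6)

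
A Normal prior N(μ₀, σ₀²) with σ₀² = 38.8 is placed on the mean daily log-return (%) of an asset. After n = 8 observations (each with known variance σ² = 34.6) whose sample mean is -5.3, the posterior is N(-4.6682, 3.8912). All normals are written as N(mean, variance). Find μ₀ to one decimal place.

The posterior mean is a precision-weighted average: μ_n = (τ₀μ₀ + τ_data·x̄)/(τ₀+τ_data), with τ₀=1/σ₀² and τ_data=n/σ².
Here τ₀ = 1/38.8 = 0.025773 and τ_data = 8/34.6 = 0.231214, so τ_n = 0.256987.
Rearranging for μ₀: μ₀ = (μ_n·τ_n − τ_data·x̄)/τ₀ = (-4.6682·0.256987 − 0.231214·-5.3) / 0.025773 = 0.025767/0.025773 ≈ 1.0.

μ₀ = 1.0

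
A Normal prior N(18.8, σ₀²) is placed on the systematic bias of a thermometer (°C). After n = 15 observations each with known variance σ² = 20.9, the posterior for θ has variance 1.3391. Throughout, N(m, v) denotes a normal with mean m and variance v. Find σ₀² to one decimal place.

σ₀² = 34.4

Posterior precision equals prior precision plus data precision: 1/σ_n² = 1/σ₀² + n/σ².
So 1/σ₀² = 1/1.3391 − 15/20.9 = 0.746770 − 0.717703 = 0.029067.
Hence σ₀² = 1/0.029067 ≈ 34.4.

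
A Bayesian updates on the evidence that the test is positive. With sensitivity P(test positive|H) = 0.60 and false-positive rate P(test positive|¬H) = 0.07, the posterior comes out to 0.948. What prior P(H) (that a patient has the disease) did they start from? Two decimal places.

Bayes' rule in odds form gives O(H|E) = O(H)·[P(E|H)/P(E|¬H)], hence O(H) = O(H|E)/LR.
Posterior odds = 0.948/(1−0.948) = 18.2308. LR = 0.60/0.07 = 8.5714.
Prior odds = 18.2308/8.5714 = 2.1269, so P(H) = 2.1269/(1+2.1269) ≈ 0.68.

P(H) = 0.68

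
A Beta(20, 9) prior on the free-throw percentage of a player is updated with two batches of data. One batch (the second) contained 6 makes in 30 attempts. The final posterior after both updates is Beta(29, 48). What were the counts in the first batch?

3 makes and 15 misses

Sequential conjugate updates are equivalent to a single update on the pooled data, so total successes = posterior α − prior α and total failures = posterior β − prior β.
Total across both batches: 29−20=9 makes, 48−9=39 misses.
Subtract the second batch: 9−6=3 makes and 39−24=15 misses.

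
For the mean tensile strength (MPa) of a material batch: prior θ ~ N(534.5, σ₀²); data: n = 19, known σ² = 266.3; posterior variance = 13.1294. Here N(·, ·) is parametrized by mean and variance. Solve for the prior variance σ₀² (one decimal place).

For the Normal–Normal model with known σ², precisions add: τ_n = τ₀ + n/σ².
So 1/σ₀² = 1/13.1294 − 19/266.3 = 0.076165 − 0.071348 = 0.004817.
Hence σ₀² = 1/0.004817 ≈ 207.6.

σ₀² = 207.6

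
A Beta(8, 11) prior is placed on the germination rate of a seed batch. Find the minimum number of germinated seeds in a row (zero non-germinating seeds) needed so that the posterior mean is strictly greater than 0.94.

k = 165

After k germinated seeds and 0 non-germinating seeds the posterior is Beta(8+k, 11), with mean (8+k)/(8+11+k).
Set (8+k)/(19+k) > 0.94 and solve: k > (0.94·19 − 8)/(1 − 0.94) = 164.333.
The smallest integer exceeding 164.333 is 165, and checking k=165: (173)/(184) = 0.9402 > 0.94.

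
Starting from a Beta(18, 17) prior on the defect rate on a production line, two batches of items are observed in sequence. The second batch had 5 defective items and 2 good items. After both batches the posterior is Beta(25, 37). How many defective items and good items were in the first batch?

2 defective items and 18 good items

Because Beta–binomial updating is additive in the counts, the combined data contributed (α_post−α_prior, β_post−β_prior) successes and failures.
Total across both batches: 25−18=7 defective items, 37−17=20 good items.
Subtract the second batch: 7−5=2 defective items and 20−2=18 good items.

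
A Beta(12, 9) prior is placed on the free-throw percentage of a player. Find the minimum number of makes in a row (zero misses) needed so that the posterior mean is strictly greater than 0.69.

k = 9

After k makes and 0 misses the posterior is Beta(12+k, 9), with mean (12+k)/(12+9+k).
Set (12+k)/(21+k) > 0.69 and solve: k > (0.69·21 − 12)/(1 − 0.69) = 8.032.
The smallest integer exceeding 8.032 is 9, and checking k=9: (21)/(30) = 0.7000 > 0.69.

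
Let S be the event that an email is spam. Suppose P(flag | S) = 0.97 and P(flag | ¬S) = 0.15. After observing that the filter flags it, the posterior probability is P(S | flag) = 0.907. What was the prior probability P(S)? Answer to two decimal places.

Bayes' rule in odds form gives O(S|E) = O(S)·[P(E|S)/P(E|¬S)], hence O(S) = O(S|E)/LR.
Posterior odds = 0.907/(1−0.907) = 9.7527. LR = 0.97/0.15 = 6.4667.
Prior odds = 9.7527/6.4667 = 1.5081, so P(S) = 1.5081/(1+1.5081) ≈ 0.60.

P(S) = 0.60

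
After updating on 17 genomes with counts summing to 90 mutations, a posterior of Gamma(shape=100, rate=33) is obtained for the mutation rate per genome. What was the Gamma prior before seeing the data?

Gamma(shape=10, rate=16)

A Gamma(α, β) prior (rate parametrization) on a Poisson rate with n observations summing to S gives posterior Gamma(α+S, β+n).
So α = 100 − 90 = 10 and β = 33 − 17 = 16.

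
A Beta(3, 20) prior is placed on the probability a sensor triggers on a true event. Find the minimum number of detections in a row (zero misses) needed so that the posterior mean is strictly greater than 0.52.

k = 19

After k detections and 0 misses the posterior is Beta(3+k, 20), with mean (3+k)/(3+20+k).
Set (3+k)/(23+k) > 0.52 and solve: k > (0.52·23 − 3)/(1 − 0.52) = 18.667.
The smallest integer exceeding 18.667 is 19.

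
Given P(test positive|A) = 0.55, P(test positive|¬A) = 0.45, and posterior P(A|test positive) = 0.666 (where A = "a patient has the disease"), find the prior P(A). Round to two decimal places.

In odds form, posterior odds = prior odds × likelihood ratio, so prior odds = posterior odds ÷ LR.
Posterior odds = 0.666/(1−0.666) = 1.9940. LR = 0.55/0.45 = 1.2222.
Prior odds = 1.9940/1.2222 = 1.6315, so P(A) = 1.6315/(1+1.6315) ≈ 0.62.

P(A) = 0.62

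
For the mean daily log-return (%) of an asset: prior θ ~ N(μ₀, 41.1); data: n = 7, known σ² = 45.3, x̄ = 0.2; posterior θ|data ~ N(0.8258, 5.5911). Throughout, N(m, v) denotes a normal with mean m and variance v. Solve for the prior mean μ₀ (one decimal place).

μ₀ = 4.8

The posterior mean is a precision-weighted average: μ_n = (τ₀μ₀ + τ_data·x̄)/(τ₀+τ_data), with τ₀=1/σ₀² and τ_data=n/σ².
Here τ₀ = 1/41.1 = 0.024331 and τ_data = 7/45.3 = 0.154525, so τ_n = 0.178856.
Rearranging for μ₀: μ₀ = (μ_n·τ_n − τ_data·x̄)/τ₀ = (0.8258·0.178856 − 0.154525·0.2) / 0.024331 = 0.116794/0.024331 ≈ 4.8.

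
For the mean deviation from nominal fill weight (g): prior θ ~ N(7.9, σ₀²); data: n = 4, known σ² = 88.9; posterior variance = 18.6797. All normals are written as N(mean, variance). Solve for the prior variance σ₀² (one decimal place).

For the Normal–Normal model with known σ², precisions add: τ_n = τ₀ + n/σ².
So 1/σ₀² = 1/18.6797 − 4/88.9 = 0.053534 − 0.044994 = 0.008540.
Hence σ₀² = 1/0.008540 ≈ 117.1.

σ₀² = 117.1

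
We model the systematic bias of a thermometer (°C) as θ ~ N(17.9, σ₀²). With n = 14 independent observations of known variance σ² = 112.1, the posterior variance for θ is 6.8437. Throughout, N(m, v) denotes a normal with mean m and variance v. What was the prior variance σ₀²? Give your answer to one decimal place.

σ₀² = 47.1

Posterior precision equals prior precision plus data precision: 1/σ_n² = 1/σ₀² + n/σ².
So 1/σ₀² = 1/6.8437 − 14/112.1 = 0.146120 − 0.124888 = 0.021232.
Hence σ₀² = 1/0.021232 ≈ 47.1.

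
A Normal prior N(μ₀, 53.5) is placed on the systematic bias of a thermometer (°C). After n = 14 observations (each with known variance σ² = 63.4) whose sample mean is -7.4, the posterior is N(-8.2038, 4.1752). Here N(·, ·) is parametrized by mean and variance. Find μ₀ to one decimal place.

The posterior mean is a precision-weighted average: μ_n = (τ₀μ₀ + τ_data·x̄)/(τ₀+τ_data), with τ₀=1/σ₀² and τ_data=n/σ².
Here τ₀ = 1/53.5 = 0.018692 and τ_data = 14/63.4 = 0.220820, so τ_n = 0.239512.
Rearranging for μ₀: μ₀ = (μ_n·τ_n − τ_data·x̄)/τ₀ = (-8.2038·0.239512 − 0.220820·-7.4) / 0.018692 = -0.330841/0.018692 ≈ -17.7.

μ₀ = -17.7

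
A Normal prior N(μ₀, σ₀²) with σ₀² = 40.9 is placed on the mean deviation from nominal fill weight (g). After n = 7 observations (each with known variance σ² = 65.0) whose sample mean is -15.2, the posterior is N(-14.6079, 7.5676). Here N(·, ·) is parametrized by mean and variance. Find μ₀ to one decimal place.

With known observation variance, the Normal–Normal posterior has precision τ_n = τ₀ + n/σ² and mean μ_n = (τ₀μ₀ + (n/σ²)x̄)/τ_n.
Here τ₀ = 1/40.9 = 0.024450 and τ_data = 7/65.0 = 0.107692, so τ_n = 0.132142.
Rearranging for μ₀: μ₀ = (μ_n·τ_n − τ_data·x̄)/τ₀ = (-14.6079·0.132142 − 0.107692·-15.2) / 0.024450 = -0.293399/0.024450 ≈ -12.0.

μ₀ = -12.0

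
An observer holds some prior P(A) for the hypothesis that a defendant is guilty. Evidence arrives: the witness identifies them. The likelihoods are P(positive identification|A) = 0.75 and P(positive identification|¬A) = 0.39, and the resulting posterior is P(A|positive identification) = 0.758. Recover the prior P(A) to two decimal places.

In odds form, posterior odds = prior odds × likelihood ratio, so prior odds = posterior odds ÷ LR.
Posterior odds = 0.758/(1−0.758) = 3.1322. LR = 0.75/0.39 = 1.9231.
Prior odds = 3.1322/1.9231 = 1.6287, so P(A) = 1.6287/(1+1.6287) ≈ 0.62.

P(A) = 0.62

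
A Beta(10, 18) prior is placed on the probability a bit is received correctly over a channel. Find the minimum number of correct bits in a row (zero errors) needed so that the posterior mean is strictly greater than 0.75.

k = 45

After k correct bits and 0 errors the posterior is Beta(10+k, 18), with mean (10+k)/(10+18+k).
Set (10+k)/(28+k) > 0.75 and solve: k > (0.75·28 − 10)/(1 − 0.75) = 44.000.
The smallest integer exceeding 44.000 is 45, and checking k=45: (55)/(73) = 0.7534 > 0.75.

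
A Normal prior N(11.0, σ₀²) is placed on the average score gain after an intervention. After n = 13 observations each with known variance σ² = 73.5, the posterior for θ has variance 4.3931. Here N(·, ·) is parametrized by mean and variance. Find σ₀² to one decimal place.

σ₀² = 19.7

For the Normal–Normal model with known σ², precisions add: τ_n = τ₀ + n/σ².
So 1/σ₀² = 1/4.3931 − 13/73.5 = 0.227630 − 0.176871 = 0.050759.
Hence σ₀² = 1/0.050759 ≈ 19.7.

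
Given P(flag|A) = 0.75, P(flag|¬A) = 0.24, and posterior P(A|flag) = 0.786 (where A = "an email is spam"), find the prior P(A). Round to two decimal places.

P(A) = 0.54

In odds form, posterior odds = prior odds × likelihood ratio, so prior odds = posterior odds ÷ LR.
Posterior odds = 0.786/(1−0.786) = 3.6729. LR = 0.75/0.24 = 3.1250.
Prior odds = 3.6729/3.1250 = 1.1753, so P(A) = 1.1753/(1+1.1753) ≈ 0.54.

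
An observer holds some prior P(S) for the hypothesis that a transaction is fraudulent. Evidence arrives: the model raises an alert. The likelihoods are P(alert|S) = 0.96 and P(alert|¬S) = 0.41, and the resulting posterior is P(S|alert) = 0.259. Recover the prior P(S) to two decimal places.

P(S) = 0.13

In odds form, posterior odds = prior odds × likelihood ratio, so prior odds = posterior odds ÷ LR.
Posterior odds = 0.259/(1−0.259) = 0.3495. LR = 0.96/0.41 = 2.3415.
Prior odds = 0.3495/2.3415 = 0.1493, so P(S) = 0.1493/(1+0.1493) ≈ 0.13.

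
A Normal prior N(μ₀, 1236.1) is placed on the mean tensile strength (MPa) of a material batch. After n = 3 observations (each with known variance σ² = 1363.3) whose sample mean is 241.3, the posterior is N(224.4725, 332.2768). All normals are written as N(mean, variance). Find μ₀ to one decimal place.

μ₀ = 178.7

With known observation variance, the Normal–Normal posterior has precision τ_n = τ₀ + n/σ² and mean μ_n = (τ₀μ₀ + (n/σ²)x̄)/τ_n.
Here τ₀ = 1/1236.1 = 0.000809 and τ_data = 3/1363.3 = 0.002201, so τ_n = 0.003010.
Rearranging for μ₀: μ₀ = (μ_n·τ_n − τ_data·x̄)/τ₀ = (224.4725·0.003010 − 0.002201·241.3) / 0.000809 = 0.144561/0.000809 ≈ 178.7.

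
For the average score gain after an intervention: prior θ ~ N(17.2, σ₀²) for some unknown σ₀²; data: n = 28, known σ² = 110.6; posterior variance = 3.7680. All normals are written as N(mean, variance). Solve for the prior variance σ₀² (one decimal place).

Posterior precision equals prior precision plus data precision: 1/σ_n² = 1/σ₀² + n/σ².
So 1/σ₀² = 1/3.7680 − 28/110.6 = 0.265393 − 0.253165 = 0.012228.
Hence σ₀² = 1/0.012228 ≈ 81.8.

σ₀² = 81.8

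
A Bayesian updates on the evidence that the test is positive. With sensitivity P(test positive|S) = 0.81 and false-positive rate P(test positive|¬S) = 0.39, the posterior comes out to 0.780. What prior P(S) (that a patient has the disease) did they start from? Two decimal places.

Bayes' rule in odds form gives O(S|E) = O(S)·[P(E|S)/P(E|¬S)], hence O(S) = O(S|E)/LR.
Posterior odds = 0.780/(1−0.780) = 3.5455. LR = 0.81/0.39 = 2.0769.
Prior odds = 3.5455/2.0769 = 1.7071, so P(S) = 1.7071/(1+1.7071) ≈ 0.63.

P(S) = 0.63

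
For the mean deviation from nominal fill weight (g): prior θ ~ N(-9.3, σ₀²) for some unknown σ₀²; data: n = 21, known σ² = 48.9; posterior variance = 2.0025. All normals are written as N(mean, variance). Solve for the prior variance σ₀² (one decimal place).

σ₀² = 14.3

For the Normal–Normal model with known σ², precisions add: τ_n = τ₀ + n/σ².
So 1/σ₀² = 1/2.0025 − 21/48.9 = 0.499376 − 0.429448 = 0.069928.
Hence σ₀² = 1/0.069928 ≈ 14.3.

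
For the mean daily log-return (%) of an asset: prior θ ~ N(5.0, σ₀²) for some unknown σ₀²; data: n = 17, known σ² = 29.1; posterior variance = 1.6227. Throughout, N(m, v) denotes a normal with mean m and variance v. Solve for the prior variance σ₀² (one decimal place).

σ₀² = 31.2

Posterior precision equals prior precision plus data precision: 1/σ_n² = 1/σ₀² + n/σ².
So 1/σ₀² = 1/1.6227 − 17/29.1 = 0.616257 − 0.584192 = 0.032065.
Hence σ₀² = 1/0.032065 ≈ 31.2.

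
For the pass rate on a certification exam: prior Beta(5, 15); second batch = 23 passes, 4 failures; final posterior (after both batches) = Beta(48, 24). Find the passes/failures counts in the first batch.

20 passes and 5 failures

Because Beta–binomial updating is additive in the counts, the combined data contributed (α_post−α_prior, β_post−β_prior) successes and failures.
Total across both batches: 48−5=43 passes, 24−15=9 failures.
Subtract the second batch: 43−23=20 passes and 9−4=5 failures.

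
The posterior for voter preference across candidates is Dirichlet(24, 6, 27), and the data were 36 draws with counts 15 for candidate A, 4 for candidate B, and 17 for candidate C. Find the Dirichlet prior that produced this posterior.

Dirichlet(9, 2, 10)

For a Dirichlet(α) prior with multinomial counts c, the posterior is Dirichlet(α + c) componentwise.
Subtract each count from the matching posterior parameter: 24−15=9, 6−4=2, 27−17=10.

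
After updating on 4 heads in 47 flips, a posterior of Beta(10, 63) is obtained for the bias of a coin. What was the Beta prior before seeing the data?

Under Beta–binomial conjugacy the posterior parameters are (α+s, β+f).
Subtract the data counts: 10−4=6, 63−43=20.

Beta(6, 20)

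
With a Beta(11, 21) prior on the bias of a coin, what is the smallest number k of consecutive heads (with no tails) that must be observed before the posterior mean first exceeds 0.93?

k = 269

After k heads and 0 tails the posterior is Beta(11+k, 21), with mean (11+k)/(11+21+k).
Set (11+k)/(32+k) > 0.93 and solve: k > (0.93·32 − 11)/(1 − 0.93) = 268.000.
The smallest integer exceeding 268.000 is 269, and checking k=269: (280)/(301) = 0.9302 > 0.93.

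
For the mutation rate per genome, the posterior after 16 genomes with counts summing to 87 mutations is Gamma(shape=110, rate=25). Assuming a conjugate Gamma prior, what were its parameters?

Gamma(shape=23, rate=9)

Gamma–Poisson conjugacy: posterior shape = α + Σxᵢ, posterior rate = β + n.
So α = 110 − 87 = 23 and β = 25 − 16 = 9.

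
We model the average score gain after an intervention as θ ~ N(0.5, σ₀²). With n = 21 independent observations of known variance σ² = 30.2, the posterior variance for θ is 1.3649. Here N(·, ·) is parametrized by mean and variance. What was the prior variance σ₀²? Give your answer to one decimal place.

Posterior precision equals prior precision plus data precision: 1/σ_n² = 1/σ₀² + n/σ².
So 1/σ₀² = 1/1.3649 − 21/30.2 = 0.732654 − 0.695364 = 0.037290.
Hence σ₀² = 1/0.037290 ≈ 26.8.

σ₀² = 26.8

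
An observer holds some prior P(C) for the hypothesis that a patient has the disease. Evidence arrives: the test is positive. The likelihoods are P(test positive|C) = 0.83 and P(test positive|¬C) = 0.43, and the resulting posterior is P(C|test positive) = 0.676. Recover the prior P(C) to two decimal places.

Bayes' rule in odds form gives O(C|E) = O(C)·[P(E|C)/P(E|¬C)], hence O(C) = O(C|E)/LR.
Posterior odds = 0.676/(1−0.676) = 2.0864. LR = 0.83/0.43 = 1.9302.
Prior odds = 2.0864/1.9302 = 1.0809, so P(C) = 1.0809/(1+1.0809) ≈ 0.52.

P(C) = 0.52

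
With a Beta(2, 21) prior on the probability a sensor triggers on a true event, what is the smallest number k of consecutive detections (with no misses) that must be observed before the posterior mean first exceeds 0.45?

k = 16

After k detections and 0 misses the posterior is Beta(2+k, 21), with mean (2+k)/(2+21+k).
Set (2+k)/(23+k) > 0.45 and solve: k > (0.45·23 − 2)/(1 − 0.45) = 15.182.
The smallest integer exceeding 15.182 is 16.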